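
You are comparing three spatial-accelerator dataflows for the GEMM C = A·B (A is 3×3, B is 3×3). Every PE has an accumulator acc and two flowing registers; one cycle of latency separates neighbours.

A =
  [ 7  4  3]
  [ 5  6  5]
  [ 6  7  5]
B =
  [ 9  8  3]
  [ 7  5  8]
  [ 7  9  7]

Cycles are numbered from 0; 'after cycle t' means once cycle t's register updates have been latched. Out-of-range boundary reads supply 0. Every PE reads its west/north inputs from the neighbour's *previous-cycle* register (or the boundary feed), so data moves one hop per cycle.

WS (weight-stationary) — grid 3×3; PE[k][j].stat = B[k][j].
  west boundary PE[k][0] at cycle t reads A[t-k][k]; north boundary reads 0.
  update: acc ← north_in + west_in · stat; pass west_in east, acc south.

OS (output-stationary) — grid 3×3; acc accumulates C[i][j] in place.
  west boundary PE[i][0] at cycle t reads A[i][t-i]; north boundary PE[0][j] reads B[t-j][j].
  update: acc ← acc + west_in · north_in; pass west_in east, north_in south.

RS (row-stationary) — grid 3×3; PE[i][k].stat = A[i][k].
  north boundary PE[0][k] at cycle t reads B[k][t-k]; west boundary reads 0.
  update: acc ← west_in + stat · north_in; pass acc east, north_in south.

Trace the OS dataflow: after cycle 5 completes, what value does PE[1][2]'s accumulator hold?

PE[1][2].acc = 98

OS (3×3). Following PE[1][2] plus its west/north inputs:
  [0] (0,2) acc=0 (h:0 v:0)
  [0] (1,1) acc=0 (h:0 v:0)
  [0] (1,2) acc=0 (h:0 v:0)
  [1] (0,2) acc=0 (h:0 v:0)
  [1] (1,1) acc=0 (h:0 v:0)
  [1] (1,2) acc=0 (h:0 v:0)
  [2] (0,2) acc=21 (h:7 v:3)
  [2] (1,1) acc=40 (h:5 v:8)
  [2] (1,2) acc=0 (h:0 v:0)
  [3] (0,2) acc=53 (h:4 v:8)
  [3] (1,1) acc=70 (h:6 v:5)
  [3] (1,2) acc=15 (h:5 v:3)
  [4] (0,2) acc=74 (h:3 v:7)
  [4] (1,1) acc=115 (h:5 v:9)
  [4] (1,2) acc=63 (h:6 v:8)
  [5] (0,2) acc=74 (h:0 v:0)
  [5] (1,1) acc=115 (h:0 v:0)
  [5] (1,2) acc=98 (h:5 v:7)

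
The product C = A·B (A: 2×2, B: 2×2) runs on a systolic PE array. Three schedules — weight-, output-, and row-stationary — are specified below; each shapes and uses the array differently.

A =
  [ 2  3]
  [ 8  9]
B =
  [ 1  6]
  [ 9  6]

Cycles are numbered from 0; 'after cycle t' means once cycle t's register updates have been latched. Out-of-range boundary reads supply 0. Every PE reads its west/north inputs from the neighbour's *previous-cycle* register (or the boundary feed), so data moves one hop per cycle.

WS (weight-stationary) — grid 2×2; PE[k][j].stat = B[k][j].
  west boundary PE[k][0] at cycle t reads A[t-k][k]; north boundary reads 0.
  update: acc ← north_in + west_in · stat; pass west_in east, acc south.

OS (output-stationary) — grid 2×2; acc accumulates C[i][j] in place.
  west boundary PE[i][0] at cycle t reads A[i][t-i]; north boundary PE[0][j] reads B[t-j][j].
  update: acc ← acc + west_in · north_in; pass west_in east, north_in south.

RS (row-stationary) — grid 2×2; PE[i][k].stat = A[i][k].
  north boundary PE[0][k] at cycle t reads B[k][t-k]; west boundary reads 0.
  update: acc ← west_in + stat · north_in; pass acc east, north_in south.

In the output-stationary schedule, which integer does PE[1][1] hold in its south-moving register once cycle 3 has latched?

Tracing OS — 2×2 array, target PE[1][1]:
  0: (0,1).acc=0  regs=<0,0>
  0: (1,0).acc=0  regs=<0,0>
  0: (1,1).acc=0  regs=<0,0>
  1: (0,1).acc=12  regs=<2,6>
  1: (1,0).acc=8  regs=<8,1>
  1: (1,1).acc=0  regs=<0,0>
  2: (0,1).acc=30  regs=<3,6>
  2: (1,0).acc=89  regs=<9,9>
  2: (1,1).acc=48  regs=<8,6>
  3: (0,1).acc=30  regs=<0,0>
  3: (1,0).acc=89  regs=<0,0>
  3: (1,1).acc=102  regs=<9,6>

register = 6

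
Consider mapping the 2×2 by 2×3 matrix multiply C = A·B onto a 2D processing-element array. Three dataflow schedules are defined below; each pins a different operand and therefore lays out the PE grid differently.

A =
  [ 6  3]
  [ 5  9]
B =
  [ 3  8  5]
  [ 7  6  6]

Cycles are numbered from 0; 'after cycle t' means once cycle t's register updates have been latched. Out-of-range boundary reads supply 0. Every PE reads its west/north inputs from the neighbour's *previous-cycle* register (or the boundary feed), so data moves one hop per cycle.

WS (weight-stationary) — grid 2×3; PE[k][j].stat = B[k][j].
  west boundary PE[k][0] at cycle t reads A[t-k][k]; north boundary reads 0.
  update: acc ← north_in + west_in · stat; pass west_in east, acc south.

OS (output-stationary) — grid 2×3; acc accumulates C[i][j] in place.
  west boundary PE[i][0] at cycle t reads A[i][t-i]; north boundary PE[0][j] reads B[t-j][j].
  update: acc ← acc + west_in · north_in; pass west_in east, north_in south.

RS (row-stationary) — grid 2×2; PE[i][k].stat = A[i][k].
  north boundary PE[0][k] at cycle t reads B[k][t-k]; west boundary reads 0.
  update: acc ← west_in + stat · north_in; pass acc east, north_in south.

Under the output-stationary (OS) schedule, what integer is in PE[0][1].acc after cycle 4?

PE[0][1].acc = 66

OS (2×3). Following PE[0][1] plus its west/north inputs:
  @0  [0,0]  acc 18  |  →6  ↓3
  @0  [0,1]  acc 0  |  →0  ↓0
  @1  [0,0]  acc 39  |  →3  ↓7
  @1  [0,1]  acc 48  |  →6  ↓8
  @2  [0,0]  acc 39  |  →0  ↓0
  @2  [0,1]  acc 66  |  →3  ↓6
  @3  [0,0]  acc 39  |  →0  ↓0
  @3  [0,1]  acc 66  |  →0  ↓0
  @4  [0,0]  acc 39  |  →0  ↓0
  @4  [0,1]  acc 66  |  →0  ↓0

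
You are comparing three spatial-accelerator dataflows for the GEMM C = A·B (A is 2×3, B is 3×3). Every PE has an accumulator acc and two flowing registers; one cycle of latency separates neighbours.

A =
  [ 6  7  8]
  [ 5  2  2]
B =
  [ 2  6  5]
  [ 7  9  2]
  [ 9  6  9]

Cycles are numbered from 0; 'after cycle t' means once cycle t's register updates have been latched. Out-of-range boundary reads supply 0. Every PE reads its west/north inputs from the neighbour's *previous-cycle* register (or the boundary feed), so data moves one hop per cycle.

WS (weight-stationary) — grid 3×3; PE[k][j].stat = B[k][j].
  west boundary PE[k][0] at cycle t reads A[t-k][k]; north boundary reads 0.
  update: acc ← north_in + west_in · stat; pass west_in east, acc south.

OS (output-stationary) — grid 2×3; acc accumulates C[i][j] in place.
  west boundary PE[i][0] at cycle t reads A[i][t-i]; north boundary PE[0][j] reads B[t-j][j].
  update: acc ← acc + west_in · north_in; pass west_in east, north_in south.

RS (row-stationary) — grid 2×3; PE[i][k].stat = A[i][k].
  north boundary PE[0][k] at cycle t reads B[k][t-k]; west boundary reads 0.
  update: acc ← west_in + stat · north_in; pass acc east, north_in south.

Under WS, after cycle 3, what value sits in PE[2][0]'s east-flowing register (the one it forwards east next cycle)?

Tracing WS — 3×3 array, target PE[2][0]:
  cycle 0: PE[1][0] → acc 0, east 0, south 0
  cycle 0: PE[2][0] → acc 0, east 0, south 0
  cycle 1: PE[1][0] → acc 61, east 7, south 61
  cycle 1: PE[2][0] → acc 0, east 0, south 0
  cycle 2: PE[1][0] → acc 24, east 2, south 24
  cycle 2: PE[2][0] → acc 133, east 8, south 133
  cycle 3: PE[1][0] → acc 0, east 0, south 0
  cycle 3: PE[2][0] → acc 42, east 2, south 42

register = 2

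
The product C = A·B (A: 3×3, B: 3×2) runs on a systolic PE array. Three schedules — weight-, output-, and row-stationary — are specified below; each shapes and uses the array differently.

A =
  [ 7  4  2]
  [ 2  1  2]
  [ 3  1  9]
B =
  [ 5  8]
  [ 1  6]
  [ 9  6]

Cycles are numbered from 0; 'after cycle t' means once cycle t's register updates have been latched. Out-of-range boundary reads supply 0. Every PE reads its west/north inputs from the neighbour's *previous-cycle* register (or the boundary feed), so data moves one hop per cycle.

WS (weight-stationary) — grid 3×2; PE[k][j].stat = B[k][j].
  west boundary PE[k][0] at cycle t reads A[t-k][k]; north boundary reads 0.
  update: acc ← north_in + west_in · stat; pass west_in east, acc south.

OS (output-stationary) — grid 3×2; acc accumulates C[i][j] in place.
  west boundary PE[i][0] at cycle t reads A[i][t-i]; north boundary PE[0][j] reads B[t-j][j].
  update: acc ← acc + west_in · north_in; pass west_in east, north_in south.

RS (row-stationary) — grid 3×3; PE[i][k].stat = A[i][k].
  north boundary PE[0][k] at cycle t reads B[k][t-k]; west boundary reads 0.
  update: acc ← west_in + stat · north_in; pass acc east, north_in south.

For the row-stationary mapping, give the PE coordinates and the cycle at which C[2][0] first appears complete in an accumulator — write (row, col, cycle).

(row, col, cycle) = (2, 2, 4)

RS: C[2][0] accumulates in PE[2][2]:
  cycle 0: PE[2][2] → acc 0, east 0, south 0
  cycle 1: PE[2][2] → acc 0, east 0, south 0
  cycle 2: PE[2][2] → acc 0, east 0, south 0
  cycle 3: PE[2][2] → acc 0, east 0, south 0
  cycle 4: PE[2][2] → acc 97, east 97, south 9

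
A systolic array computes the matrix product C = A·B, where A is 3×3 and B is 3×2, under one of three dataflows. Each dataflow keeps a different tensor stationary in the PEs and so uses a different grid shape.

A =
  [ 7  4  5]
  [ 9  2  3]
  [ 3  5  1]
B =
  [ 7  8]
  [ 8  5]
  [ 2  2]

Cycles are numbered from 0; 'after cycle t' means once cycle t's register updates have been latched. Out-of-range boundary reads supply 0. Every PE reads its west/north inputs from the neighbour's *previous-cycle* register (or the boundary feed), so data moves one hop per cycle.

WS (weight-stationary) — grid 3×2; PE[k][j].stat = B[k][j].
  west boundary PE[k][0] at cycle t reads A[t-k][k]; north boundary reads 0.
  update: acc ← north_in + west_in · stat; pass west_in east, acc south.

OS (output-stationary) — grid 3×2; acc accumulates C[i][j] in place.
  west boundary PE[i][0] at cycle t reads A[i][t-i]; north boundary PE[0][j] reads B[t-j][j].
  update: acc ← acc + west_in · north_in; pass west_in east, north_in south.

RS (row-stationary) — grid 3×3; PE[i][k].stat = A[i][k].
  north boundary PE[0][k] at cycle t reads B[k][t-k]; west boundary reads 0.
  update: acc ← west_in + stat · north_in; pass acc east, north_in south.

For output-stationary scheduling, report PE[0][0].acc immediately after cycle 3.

OS (3×2). Following PE[0][0] plus its west/north inputs:
  t=0 PE[0][0]: acc=49 h=7 v=7
  t=1 PE[0][0]: acc=81 h=4 v=8
  t=2 PE[0][0]: acc=91 h=5 v=2
  t=3 PE[0][0]: acc=91 h=0 v=0

PE[0][0].acc = 91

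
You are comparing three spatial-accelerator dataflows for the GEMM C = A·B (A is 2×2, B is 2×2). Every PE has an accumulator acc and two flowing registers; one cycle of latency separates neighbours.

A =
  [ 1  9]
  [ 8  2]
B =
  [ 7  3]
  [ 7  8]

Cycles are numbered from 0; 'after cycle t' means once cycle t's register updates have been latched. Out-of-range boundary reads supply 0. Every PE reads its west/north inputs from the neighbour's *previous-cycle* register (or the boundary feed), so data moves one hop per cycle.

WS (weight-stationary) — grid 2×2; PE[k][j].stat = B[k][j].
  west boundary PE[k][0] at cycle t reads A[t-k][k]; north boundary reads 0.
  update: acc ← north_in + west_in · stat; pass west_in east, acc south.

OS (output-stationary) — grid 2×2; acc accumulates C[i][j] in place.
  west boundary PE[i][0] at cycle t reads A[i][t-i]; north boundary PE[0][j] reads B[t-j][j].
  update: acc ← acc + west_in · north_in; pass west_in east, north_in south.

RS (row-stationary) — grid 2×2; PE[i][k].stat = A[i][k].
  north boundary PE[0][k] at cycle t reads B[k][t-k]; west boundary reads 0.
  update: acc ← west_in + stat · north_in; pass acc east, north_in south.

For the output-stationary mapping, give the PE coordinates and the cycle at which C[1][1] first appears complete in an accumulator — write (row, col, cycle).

(row, col, cycle) = (1, 1, 3)

OS: C[1][1] accumulates in PE[1][1]:
  t=0 PE[1][1]: acc=0 h=0 v=0
  t=1 PE[1][1]: acc=0 h=0 v=0
  t=2 PE[1][1]: acc=24 h=8 v=3
  t=3 PE[1][1]: acc=40 h=2 v=8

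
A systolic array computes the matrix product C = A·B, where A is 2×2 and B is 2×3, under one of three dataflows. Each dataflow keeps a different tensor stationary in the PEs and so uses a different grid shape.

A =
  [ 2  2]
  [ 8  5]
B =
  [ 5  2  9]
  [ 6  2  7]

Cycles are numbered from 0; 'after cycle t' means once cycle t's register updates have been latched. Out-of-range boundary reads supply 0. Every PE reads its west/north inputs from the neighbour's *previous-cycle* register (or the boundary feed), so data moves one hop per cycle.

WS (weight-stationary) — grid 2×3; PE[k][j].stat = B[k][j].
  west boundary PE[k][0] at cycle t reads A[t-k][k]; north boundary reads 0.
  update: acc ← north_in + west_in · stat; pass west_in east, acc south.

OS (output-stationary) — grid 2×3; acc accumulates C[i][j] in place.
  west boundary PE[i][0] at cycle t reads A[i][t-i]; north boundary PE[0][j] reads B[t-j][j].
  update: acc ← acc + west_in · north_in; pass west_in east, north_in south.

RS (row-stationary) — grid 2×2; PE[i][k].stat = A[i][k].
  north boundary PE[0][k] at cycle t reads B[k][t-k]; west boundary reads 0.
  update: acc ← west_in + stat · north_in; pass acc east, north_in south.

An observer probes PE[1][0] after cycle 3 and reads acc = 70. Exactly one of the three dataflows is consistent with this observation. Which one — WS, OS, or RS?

WS (2×3 grid), PE[1][0]:
  t=0 PE[1][0]: acc=0 h=0 v=0
  t=1 PE[1][0]: acc=22 h=2 v=22
  t=2 PE[1][0]: acc=70 h=5 v=70
  t=3 PE[1][0]: acc=0 h=0 v=0
OS (2×3 grid), PE[1][0]:
  t=0 PE[1][0]: acc=0 h=0 v=0
  t=1 PE[1][0]: acc=40 h=8 v=5
  t=2 PE[1][0]: acc=70 h=5 v=6
  t=3 PE[1][0]: acc=70 h=0 v=0
RS (2×2 grid), PE[1][0]:
  t=0 PE[1][0]: acc=0 h=0 v=0
  t=1 PE[1][0]: acc=40 h=40 v=5
  t=2 PE[1][0]: acc=16 h=16 v=2
  t=3 PE[1][0]: acc=72 h=72 v=9

dataflow = OS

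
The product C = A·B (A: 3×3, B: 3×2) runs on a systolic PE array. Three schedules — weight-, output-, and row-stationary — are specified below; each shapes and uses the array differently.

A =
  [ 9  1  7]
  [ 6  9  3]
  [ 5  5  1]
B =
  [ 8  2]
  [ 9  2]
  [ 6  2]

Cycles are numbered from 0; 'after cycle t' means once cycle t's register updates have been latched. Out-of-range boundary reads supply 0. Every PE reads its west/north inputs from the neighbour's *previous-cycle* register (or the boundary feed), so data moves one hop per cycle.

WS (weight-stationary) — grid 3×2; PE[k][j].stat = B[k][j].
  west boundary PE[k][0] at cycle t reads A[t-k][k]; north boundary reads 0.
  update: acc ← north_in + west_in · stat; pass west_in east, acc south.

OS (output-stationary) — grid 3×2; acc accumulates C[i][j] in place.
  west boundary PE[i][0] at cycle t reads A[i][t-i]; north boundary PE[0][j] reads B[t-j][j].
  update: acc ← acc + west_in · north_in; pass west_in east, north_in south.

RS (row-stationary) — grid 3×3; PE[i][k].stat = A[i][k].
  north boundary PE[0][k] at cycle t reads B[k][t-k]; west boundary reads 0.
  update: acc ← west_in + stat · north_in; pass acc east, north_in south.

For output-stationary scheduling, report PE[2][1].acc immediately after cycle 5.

OS (3×2). Following PE[2][1] plus its west/north inputs:
  c0 r1c1: 0 / 0 / 0
  c0 r2c0: 0 / 0 / 0
  c0 r2c1: 0 / 0 / 0
  c1 r1c1: 0 / 0 / 0
  c1 r2c0: 0 / 0 / 0
  c1 r2c1: 0 / 0 / 0
  c2 r1c1: 12 / 6 / 2
  c2 r2c0: 40 / 5 / 8
  c2 r2c1: 0 / 0 / 0
  c3 r1c1: 30 / 9 / 2
  c3 r2c0: 85 / 5 / 9
  c3 r2c1: 10 / 5 / 2
  c4 r1c1: 36 / 3 / 2
  c4 r2c0: 91 / 1 / 6
  c4 r2c1: 20 / 5 / 2
  c5 r1c1: 36 / 0 / 0
  c5 r2c0: 91 / 0 / 0
  c5 r2c1: 22 / 1 / 2

PE[2][1].acc = 22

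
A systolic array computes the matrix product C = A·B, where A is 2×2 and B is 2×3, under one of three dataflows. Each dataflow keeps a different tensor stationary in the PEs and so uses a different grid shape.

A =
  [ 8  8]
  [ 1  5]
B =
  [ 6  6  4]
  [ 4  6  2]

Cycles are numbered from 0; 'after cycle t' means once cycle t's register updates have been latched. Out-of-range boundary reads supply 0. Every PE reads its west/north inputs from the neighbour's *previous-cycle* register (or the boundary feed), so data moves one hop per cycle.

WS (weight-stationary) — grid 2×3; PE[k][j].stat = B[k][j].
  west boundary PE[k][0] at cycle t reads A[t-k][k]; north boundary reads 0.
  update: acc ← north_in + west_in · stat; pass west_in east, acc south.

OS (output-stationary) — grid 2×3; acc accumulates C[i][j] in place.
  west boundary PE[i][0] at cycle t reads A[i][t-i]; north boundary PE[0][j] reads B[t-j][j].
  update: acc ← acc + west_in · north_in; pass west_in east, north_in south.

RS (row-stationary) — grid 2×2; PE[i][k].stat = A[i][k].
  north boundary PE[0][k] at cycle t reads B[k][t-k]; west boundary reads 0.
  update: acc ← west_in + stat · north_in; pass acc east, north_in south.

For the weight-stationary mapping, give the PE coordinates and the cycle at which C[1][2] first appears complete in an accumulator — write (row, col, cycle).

(row, col, cycle) = (1, 2, 4)

WS: C[1][2] accumulates in PE[1][2]:
  after 0 — PE[1][2] acc=0, pass-E 0, pass-S 0
  after 1 — PE[1][2] acc=0, pass-E 0, pass-S 0
  after 2 — PE[1][2] acc=0, pass-E 0, pass-S 0
  after 3 — PE[1][2] acc=48, pass-E 8, pass-S 48
  after 4 — PE[1][2] acc=14, pass-E 5, pass-S 14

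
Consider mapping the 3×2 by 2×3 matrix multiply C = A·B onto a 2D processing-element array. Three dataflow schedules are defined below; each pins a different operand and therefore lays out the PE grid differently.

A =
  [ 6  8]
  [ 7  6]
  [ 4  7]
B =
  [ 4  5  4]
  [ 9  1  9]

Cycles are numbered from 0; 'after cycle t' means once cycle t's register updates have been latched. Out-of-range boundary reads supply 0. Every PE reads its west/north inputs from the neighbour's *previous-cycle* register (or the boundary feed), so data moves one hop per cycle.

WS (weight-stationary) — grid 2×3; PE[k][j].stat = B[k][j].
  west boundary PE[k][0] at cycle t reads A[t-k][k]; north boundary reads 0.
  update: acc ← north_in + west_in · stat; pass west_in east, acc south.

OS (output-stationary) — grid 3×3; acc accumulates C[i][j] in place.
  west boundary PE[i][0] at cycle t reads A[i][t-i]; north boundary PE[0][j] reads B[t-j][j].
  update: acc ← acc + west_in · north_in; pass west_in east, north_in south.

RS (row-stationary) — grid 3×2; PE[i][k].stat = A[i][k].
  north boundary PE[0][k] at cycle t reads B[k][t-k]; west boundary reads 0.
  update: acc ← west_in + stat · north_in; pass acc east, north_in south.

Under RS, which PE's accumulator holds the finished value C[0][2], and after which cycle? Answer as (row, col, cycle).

RS: C[0][2] accumulates in PE[0][1]:
  cycle 0: PE[0][1] → acc 0, east 0, south 0
  cycle 1: PE[0][1] → acc 96, east 96, south 9
  cycle 2: PE[0][1] → acc 38, east 38, south 1
  cycle 3: PE[0][1] → acc 96, east 96, south 9

(row, col, cycle) = (0, 1, 3)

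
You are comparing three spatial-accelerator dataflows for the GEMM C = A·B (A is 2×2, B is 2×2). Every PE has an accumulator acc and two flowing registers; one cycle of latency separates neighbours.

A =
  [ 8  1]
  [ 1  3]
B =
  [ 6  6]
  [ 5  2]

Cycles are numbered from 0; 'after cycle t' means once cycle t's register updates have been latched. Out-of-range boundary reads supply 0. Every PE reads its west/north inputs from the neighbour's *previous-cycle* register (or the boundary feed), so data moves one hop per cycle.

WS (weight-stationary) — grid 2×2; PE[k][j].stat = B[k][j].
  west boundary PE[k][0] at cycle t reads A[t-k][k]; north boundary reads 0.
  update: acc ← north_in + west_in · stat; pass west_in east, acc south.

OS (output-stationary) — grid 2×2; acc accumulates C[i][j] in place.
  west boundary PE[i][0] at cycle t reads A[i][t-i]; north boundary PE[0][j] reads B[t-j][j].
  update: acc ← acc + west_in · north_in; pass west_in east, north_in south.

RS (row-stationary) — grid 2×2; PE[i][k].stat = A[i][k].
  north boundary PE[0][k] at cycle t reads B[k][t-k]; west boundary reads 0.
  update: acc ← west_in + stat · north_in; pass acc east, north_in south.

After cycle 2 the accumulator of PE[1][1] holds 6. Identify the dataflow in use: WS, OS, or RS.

dataflow = OS

Under WS (2×2), PE[1][1]:
  after 0 — PE[1][1] acc=0, pass-E 0, pass-S 0
  after 1 — PE[1][1] acc=0, pass-E 0, pass-S 0
  after 2 — PE[1][1] acc=50, pass-E 1, pass-S 50
Under OS (2×2), PE[1][1]:
  after 0 — PE[1][1] acc=0, pass-E 0, pass-S 0
  after 1 — PE[1][1] acc=0, pass-E 0, pass-S 0
  after 2 — PE[1][1] acc=6, pass-E 1, pass-S 6
Under RS (2×2), PE[1][1]:
  after 0 — PE[1][1] acc=0, pass-E 0, pass-S 0
  after 1 — PE[1][1] acc=0, pass-E 0, pass-S 0
  after 2 — PE[1][1] acc=21, pass-E 21, pass-S 5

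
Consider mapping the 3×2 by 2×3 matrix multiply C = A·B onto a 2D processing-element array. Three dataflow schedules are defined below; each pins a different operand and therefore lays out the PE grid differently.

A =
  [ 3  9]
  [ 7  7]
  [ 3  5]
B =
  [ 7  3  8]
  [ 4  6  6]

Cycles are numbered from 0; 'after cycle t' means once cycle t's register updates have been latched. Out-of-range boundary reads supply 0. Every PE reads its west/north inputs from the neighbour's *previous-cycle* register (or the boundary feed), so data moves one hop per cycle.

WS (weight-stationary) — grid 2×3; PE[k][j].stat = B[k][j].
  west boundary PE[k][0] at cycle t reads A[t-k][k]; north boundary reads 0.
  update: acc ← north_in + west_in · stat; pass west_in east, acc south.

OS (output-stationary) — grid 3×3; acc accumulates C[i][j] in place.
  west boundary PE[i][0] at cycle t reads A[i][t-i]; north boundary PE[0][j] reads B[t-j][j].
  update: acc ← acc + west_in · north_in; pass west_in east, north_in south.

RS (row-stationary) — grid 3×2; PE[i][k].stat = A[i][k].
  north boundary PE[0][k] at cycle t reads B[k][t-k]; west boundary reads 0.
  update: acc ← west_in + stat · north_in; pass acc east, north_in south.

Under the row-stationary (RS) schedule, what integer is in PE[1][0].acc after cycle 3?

PE[1][0].acc = 56

RS 3×2: PE[1][0] cycle-by-cycle (with neighbour feeds):
  0: (0,0).acc=21  regs=<21,7>
  0: (1,0).acc=0  regs=<0,0>
  1: (0,0).acc=9  regs=<9,3>
  1: (1,0).acc=49  regs=<49,7>
  2: (0,0).acc=24  regs=<24,8>
  2: (1,0).acc=21  regs=<21,3>
  3: (0,0).acc=0  regs=<0,0>
  3: (1,0).acc=56  regs=<56,8>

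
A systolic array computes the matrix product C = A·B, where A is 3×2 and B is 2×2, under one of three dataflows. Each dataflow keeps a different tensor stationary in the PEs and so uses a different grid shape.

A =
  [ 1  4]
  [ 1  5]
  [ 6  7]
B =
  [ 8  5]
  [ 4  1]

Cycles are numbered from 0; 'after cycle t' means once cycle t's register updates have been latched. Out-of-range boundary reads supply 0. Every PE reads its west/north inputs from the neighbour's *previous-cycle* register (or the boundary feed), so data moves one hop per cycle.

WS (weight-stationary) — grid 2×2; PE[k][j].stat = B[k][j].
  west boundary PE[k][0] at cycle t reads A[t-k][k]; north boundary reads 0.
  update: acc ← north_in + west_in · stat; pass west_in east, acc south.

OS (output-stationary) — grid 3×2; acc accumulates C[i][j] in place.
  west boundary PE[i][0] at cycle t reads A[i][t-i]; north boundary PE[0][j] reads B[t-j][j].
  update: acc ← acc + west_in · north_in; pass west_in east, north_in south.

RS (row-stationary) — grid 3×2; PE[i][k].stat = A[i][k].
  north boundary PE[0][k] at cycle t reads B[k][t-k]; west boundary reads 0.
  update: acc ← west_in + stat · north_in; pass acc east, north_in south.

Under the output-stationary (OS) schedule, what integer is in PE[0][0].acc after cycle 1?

PE[0][0].acc = 24

OS (3×2). Following PE[0][0] plus its west/north inputs:
  0: (0,0).acc=8  regs=<1,8>
  1: (0,0).acc=24  regs=<4,4>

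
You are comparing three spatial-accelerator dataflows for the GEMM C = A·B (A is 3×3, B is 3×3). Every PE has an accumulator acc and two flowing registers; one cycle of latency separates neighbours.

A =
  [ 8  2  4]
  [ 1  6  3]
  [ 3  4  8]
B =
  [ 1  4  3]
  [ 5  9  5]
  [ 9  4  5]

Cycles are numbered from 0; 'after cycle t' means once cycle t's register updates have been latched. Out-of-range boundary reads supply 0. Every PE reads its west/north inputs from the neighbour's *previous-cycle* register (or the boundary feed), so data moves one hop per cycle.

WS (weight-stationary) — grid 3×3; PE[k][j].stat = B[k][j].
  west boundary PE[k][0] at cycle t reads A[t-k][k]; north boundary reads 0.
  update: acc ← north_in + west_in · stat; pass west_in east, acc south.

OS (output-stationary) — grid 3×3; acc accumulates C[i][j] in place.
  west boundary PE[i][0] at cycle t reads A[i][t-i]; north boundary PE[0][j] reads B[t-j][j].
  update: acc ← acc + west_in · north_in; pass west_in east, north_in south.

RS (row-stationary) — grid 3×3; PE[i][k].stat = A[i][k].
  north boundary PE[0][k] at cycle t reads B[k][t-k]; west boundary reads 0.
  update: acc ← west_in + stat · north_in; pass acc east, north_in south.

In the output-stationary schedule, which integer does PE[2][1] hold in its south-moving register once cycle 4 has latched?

OS on a 3×3 grid — tracing PE[2][1] and its feeders:
  after 0 — PE[1][1] acc=0, pass-E 0, pass-S 0
  after 0 — PE[2][0] acc=0, pass-E 0, pass-S 0
  after 0 — PE[2][1] acc=0, pass-E 0, pass-S 0
  after 1 — PE[1][1] acc=0, pass-E 0, pass-S 0
  after 1 — PE[2][0] acc=0, pass-E 0, pass-S 0
  after 1 — PE[2][1] acc=0, pass-E 0, pass-S 0
  after 2 — PE[1][1] acc=4, pass-E 1, pass-S 4
  after 2 — PE[2][0] acc=3, pass-E 3, pass-S 1
  after 2 — PE[2][1] acc=0, pass-E 0, pass-S 0
  after 3 — PE[1][1] acc=58, pass-E 6, pass-S 9
  after 3 — PE[2][0] acc=23, pass-E 4, pass-S 5
  after 3 — PE[2][1] acc=12, pass-E 3, pass-S 4
  after 4 — PE[1][1] acc=70, pass-E 3, pass-S 4
  after 4 — PE[2][0] acc=95, pass-E 8, pass-S 9
  after 4 — PE[2][1] acc=48, pass-E 4, pass-S 9

register = 9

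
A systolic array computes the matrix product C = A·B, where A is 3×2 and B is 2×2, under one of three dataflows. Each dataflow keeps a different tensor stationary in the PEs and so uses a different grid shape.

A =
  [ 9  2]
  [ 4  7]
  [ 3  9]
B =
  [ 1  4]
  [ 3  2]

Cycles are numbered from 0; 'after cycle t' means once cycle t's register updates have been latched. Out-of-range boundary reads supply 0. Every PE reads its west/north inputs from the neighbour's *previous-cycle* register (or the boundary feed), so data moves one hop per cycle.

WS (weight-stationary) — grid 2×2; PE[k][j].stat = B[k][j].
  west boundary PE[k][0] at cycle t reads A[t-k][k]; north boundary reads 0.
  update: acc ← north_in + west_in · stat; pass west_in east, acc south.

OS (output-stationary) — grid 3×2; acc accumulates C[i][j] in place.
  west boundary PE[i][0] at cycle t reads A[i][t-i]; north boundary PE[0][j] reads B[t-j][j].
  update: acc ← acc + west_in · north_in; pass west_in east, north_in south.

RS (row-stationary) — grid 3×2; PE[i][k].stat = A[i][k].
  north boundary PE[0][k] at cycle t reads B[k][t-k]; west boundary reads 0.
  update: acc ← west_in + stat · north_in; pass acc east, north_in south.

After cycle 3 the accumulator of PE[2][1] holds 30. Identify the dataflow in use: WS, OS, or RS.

WS (2×2): PE[2][1] does not exist.
OS (3×2 grid), PE[2][1]:
  c0 r2c1: 0 / 0 / 0
  c1 r2c1: 0 / 0 / 0
  c2 r2c1: 0 / 0 / 0
  c3 r2c1: 12 / 3 / 4
RS (3×2 grid), PE[2][1]:
  c0 r2c1: 0 / 0 / 0
  c1 r2c1: 0 / 0 / 0
  c2 r2c1: 0 / 0 / 0
  c3 r2c1: 30 / 30 / 3

dataflow = RS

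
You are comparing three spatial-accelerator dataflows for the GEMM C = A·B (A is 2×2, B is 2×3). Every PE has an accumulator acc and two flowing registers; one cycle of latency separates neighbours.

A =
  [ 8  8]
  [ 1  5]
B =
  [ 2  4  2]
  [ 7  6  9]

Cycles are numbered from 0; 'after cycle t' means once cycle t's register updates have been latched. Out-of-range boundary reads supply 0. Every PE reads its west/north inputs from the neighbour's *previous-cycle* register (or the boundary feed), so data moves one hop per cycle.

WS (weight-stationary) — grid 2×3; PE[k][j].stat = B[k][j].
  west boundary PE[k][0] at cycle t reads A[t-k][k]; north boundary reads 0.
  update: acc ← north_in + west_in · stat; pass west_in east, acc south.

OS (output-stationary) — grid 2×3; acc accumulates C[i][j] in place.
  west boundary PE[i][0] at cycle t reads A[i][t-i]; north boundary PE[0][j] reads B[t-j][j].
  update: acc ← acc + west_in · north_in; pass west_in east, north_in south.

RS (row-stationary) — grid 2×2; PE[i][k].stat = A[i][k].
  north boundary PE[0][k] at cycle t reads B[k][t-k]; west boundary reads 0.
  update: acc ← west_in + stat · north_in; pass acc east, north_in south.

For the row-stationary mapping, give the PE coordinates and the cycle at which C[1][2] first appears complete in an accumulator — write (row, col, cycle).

RS: C[1][2] accumulates in PE[1][1]:
  cycle 0: PE[1][1] → acc 0, east 0, south 0
  cycle 1: PE[1][1] → acc 0, east 0, south 0
  cycle 2: PE[1][1] → acc 37, east 37, south 7
  cycle 3: PE[1][1] → acc 34, east 34, south 6
  cycle 4: PE[1][1] → acc 47, east 47, south 9

(row, col, cycle) = (1, 1, 4)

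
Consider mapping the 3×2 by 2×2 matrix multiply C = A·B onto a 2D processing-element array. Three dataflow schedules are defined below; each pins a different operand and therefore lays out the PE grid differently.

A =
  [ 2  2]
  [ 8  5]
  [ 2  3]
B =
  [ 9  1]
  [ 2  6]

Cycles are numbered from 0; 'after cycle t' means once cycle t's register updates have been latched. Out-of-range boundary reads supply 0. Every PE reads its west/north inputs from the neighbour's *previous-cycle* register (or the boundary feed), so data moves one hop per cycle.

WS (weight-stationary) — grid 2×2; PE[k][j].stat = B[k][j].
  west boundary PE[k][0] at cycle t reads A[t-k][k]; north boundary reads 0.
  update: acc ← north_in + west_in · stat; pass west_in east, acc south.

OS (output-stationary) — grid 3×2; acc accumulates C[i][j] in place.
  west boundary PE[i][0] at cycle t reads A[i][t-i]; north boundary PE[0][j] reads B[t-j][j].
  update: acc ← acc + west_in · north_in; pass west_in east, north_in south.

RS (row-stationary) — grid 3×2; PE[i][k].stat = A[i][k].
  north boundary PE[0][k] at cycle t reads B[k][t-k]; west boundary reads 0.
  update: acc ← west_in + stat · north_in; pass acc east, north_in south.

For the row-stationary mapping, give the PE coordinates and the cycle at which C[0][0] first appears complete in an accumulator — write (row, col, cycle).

(row, col, cycle) = (0, 1, 1)

RS — PE[0][1] is where C[0][0] collects:
  cycle 0: PE[0][1] → acc 0, east 0, south 0
  cycle 1: PE[0][1] → acc 22, east 22, south 2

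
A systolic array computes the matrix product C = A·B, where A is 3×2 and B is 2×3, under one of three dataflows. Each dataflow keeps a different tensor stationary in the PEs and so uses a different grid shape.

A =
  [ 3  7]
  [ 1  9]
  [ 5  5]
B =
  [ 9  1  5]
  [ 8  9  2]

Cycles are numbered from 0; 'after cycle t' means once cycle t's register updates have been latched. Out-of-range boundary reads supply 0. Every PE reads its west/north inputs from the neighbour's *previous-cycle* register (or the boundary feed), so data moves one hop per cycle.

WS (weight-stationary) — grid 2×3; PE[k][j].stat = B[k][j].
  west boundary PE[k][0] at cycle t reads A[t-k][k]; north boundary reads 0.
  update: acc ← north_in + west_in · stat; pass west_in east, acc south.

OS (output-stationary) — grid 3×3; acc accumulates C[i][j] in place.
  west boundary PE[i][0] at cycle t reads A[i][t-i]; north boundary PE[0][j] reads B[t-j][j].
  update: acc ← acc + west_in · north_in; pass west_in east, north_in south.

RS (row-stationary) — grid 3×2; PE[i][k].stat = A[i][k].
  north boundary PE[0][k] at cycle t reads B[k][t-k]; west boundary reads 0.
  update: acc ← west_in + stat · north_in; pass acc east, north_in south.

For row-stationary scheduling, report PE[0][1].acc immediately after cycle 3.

PE[0][1].acc = 29

Tracing RS — 3×2 array, target PE[0][1]:
  after 0 — PE[0][0] acc=27, pass-E 27, pass-S 9
  after 0 — PE[0][1] acc=0, pass-E 0, pass-S 0
  after 1 — PE[0][0] acc=3, pass-E 3, pass-S 1
  after 1 — PE[0][1] acc=83, pass-E 83, pass-S 8
  after 2 — PE[0][0] acc=15, pass-E 15, pass-S 5
  after 2 — PE[0][1] acc=66, pass-E 66, pass-S 9
  after 3 — PE[0][0] acc=0, pass-E 0, pass-S 0
  after 3 — PE[0][1] acc=29, pass-E 29, pass-S 2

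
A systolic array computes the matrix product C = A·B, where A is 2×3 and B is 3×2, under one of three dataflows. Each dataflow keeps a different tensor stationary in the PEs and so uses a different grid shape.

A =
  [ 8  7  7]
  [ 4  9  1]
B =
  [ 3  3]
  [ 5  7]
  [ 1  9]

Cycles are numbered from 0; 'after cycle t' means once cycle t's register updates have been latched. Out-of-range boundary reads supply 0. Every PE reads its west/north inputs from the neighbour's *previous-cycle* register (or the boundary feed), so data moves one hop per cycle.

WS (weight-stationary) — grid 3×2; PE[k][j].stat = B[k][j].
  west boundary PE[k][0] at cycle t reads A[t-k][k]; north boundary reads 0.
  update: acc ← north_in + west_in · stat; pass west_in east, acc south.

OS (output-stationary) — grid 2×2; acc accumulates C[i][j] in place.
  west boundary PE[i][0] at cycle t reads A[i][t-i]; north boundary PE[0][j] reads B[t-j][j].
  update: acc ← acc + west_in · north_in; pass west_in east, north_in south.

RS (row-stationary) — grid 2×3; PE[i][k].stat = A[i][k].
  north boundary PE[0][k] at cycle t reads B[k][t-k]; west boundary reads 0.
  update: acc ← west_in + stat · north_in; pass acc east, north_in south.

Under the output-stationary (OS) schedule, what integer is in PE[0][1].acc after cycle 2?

OS on a 2×2 grid — tracing PE[0][1] and its feeders:
  c0 r0c0: 24 / 8 / 3
  c0 r0c1: 0 / 0 / 0
  c1 r0c0: 59 / 7 / 5
  c1 r0c1: 24 / 8 / 3
  c2 r0c0: 66 / 7 / 1
  c2 r0c1: 73 / 7 / 7

PE[0][1].acc = 73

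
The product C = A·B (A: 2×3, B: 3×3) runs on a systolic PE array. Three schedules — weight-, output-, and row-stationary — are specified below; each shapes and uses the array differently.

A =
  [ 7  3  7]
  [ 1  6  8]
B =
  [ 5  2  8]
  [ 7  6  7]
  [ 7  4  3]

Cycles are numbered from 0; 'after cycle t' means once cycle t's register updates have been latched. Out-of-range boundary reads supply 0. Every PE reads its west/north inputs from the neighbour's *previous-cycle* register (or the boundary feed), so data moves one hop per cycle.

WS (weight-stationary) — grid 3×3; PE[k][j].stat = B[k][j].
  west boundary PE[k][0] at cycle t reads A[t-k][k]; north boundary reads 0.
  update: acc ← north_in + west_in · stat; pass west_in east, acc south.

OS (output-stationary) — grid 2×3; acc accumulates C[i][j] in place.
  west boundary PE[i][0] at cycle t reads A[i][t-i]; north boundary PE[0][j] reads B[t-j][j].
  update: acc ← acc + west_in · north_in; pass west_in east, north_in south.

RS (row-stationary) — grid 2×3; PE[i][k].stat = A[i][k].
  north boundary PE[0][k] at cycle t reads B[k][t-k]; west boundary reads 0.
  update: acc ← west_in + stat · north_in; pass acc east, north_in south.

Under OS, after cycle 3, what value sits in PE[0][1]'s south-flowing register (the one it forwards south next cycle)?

OS (2×3). Following PE[0][1] plus its west/north inputs:
  0: (0,0).acc=35  regs=<7,5>
  0: (0,1).acc=0  regs=<0,0>
  1: (0,0).acc=56  regs=<3,7>
  1: (0,1).acc=14  regs=<7,2>
  2: (0,0).acc=105  regs=<7,7>
  2: (0,1).acc=32  regs=<3,6>
  3: (0,0).acc=105  regs=<0,0>
  3: (0,1).acc=60  regs=<7,4>

register = 4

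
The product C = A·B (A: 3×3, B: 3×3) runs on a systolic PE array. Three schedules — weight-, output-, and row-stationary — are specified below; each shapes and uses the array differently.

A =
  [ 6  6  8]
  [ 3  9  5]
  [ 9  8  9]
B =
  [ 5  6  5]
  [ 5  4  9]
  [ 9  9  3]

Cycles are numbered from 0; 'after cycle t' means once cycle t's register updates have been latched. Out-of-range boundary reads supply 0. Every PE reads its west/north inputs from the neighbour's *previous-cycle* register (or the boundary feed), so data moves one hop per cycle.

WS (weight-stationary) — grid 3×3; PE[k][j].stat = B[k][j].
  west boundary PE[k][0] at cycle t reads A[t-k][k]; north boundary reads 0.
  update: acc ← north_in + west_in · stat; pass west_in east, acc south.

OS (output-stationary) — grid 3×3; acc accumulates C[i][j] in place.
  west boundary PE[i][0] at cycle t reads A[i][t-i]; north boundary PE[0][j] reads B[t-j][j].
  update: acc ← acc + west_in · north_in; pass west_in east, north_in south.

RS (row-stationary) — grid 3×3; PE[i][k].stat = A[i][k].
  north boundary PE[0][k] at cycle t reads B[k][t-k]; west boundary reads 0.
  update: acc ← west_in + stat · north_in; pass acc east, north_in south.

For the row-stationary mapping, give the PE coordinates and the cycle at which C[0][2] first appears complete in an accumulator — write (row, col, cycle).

RS: C[0][2] accumulates in PE[0][2]:
  after 0 — PE[0][2] acc=0, pass-E 0, pass-S 0
  after 1 — PE[0][2] acc=0, pass-E 0, pass-S 0
  after 2 — PE[0][2] acc=132, pass-E 132, pass-S 9
  after 3 — PE[0][2] acc=132, pass-E 132, pass-S 9
  after 4 — PE[0][2] acc=108, pass-E 108, pass-S 3

(row, col, cycle) = (0, 2, 4)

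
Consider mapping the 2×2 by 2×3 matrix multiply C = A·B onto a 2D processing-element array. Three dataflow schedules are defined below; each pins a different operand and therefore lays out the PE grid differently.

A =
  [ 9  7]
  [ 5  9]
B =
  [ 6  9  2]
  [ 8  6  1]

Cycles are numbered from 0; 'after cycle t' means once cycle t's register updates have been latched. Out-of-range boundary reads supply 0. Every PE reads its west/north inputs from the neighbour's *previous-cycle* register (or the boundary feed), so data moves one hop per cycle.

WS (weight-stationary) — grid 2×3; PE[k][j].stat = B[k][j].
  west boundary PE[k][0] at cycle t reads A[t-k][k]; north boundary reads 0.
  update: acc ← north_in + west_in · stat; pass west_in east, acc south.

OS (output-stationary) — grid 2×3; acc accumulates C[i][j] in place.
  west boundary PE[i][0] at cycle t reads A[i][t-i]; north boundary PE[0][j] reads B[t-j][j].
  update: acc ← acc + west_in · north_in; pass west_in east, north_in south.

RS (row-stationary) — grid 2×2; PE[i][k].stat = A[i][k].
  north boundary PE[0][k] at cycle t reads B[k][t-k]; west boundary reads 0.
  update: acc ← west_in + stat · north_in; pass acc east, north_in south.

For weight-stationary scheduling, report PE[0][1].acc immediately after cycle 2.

PE[0][1].acc = 45

WS 2×3: PE[0][1] cycle-by-cycle (with neighbour feeds):
  after 0 — PE[0][0] acc=54, pass-E 9, pass-S 54
  after 0 — PE[0][1] acc=0, pass-E 0, pass-S 0
  after 1 — PE[0][0] acc=30, pass-E 5, pass-S 30
  after 1 — PE[0][1] acc=81, pass-E 9, pass-S 81
  after 2 — PE[0][0] acc=0, pass-E 0, pass-S 0
  after 2 — PE[0][1] acc=45, pass-E 5, pass-S 45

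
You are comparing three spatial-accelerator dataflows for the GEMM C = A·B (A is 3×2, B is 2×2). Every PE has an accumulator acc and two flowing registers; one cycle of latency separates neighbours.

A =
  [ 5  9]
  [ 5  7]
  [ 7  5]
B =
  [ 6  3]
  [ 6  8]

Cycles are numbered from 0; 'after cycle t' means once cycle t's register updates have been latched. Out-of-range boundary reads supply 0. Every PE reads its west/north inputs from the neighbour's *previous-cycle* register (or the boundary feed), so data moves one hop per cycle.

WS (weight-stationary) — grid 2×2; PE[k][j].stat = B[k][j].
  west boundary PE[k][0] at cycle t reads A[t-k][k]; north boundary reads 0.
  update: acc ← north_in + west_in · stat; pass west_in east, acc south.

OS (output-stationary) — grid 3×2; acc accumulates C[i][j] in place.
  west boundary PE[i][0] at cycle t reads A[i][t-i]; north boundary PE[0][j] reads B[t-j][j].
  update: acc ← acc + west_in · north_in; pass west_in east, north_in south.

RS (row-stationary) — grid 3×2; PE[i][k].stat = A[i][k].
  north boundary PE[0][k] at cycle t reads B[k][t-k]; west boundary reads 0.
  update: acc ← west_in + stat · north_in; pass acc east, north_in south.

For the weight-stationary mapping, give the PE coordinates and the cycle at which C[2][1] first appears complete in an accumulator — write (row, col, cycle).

Under WS, C[2][1] lands at PE[1][1]:
  t=0 PE[1][1]: acc=0 h=0 v=0
  t=1 PE[1][1]: acc=0 h=0 v=0
  t=2 PE[1][1]: acc=87 h=9 v=87
  t=3 PE[1][1]: acc=71 h=7 v=71
  t=4 PE[1][1]: acc=61 h=5 v=61

(row, col, cycle) = (1, 1, 4)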